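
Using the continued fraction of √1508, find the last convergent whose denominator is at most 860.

18135/467

√1508 = [38; 1, 4, 1, 76, …] (period length 4).
Convergents:
  p_0/q_0 = 38/1
  p_1/q_1 = 39/1
  p_2/q_2 = 194/5
  p_3/q_3 = 233/6
  p_4/q_4 = 17902/461
  p_5/q_5 = 18135/467
  p_6/q_6 = 90442/2329
q_5 = 467 ≤ 860 < 2329 = q_6, so the answer is 18135/467.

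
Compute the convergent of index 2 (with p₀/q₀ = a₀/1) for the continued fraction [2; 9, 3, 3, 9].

Using pₖ = aₖpₖ₋₁ + pₖ₋₂, qₖ = aₖqₖ₋₁ + qₖ₋₂ (with p₋₁=1, p₋₂=0, q₋₁=0, q₋₂=1):
  k=0: a=2, p=2, q=1
  k=1: a=9, p=19, q=9
  k=2: a=3, p=59, q=28

59/28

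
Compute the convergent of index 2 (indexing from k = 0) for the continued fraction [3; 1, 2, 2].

11/3

Using pₖ = aₖpₖ₋₁ + pₖ₋₂, qₖ = aₖqₖ₋₁ + qₖ₋₂ (with p₋₁=1, p₋₂=0, q₋₁=0, q₋₂=1):
  k=0: a=3, p=3, q=1
  k=1: a=1, p=4, q=1
  k=2: a=2, p=11, q=3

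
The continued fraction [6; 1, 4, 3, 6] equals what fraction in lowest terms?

Fold from the inside: start with 6/1.
  3 + 1/6 = 19/6
  4 + 6/19 = 82/19
  1 + 19/82 = 101/82
  6 + 82/101 = 688/101

688/101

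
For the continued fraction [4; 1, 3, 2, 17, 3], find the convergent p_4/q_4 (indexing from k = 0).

Using pₖ = aₖpₖ₋₁ + pₖ₋₂, qₖ = aₖqₖ₋₁ + qₖ₋₂ (with p₋₁=1, p₋₂=0, q₋₁=0, q₋₂=1):
  k=0: a=4, p=4, q=1
  k=1: a=1, p=5, q=1
  k=2: a=3, p=19, q=4
  k=3: a=2, p=43, q=9
  k=4: a=17, p=750, q=157

750/157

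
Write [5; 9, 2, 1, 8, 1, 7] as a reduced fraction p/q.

Using pₖ = aₖpₖ₋₁ + pₖ₋₂ and qₖ = aₖqₖ₋₁ + qₖ₋₂:
  k=0: a=5, p=5, q=1
  k=1: a=9, p=46, q=9
  k=2: a=2, p=97, q=19
  k=3: a=1, p=143, q=28
  k=4: a=8, p=1241, q=243
  k=5: a=1, p=1384, q=271
  k=6: a=7, p=10929, q=2140

10929/2140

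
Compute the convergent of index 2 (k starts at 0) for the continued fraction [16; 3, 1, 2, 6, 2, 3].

65/4

Using pₖ = aₖpₖ₋₁ + pₖ₋₂, qₖ = aₖqₖ₋₁ + qₖ₋₂ (with p₋₁=1, p₋₂=0, q₋₁=0, q₋₂=1):
  k=0: a=16, p=16, q=1
  k=1: a=3, p=49, q=3
  k=2: a=1, p=65, q=4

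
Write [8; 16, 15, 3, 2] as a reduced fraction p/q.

Using pₖ = aₖpₖ₋₁ + pₖ₋₂ and qₖ = aₖqₖ₋₁ + qₖ₋₂:
  k=0: a=8, p=8, q=1
  k=1: a=16, p=129, q=16
  k=2: a=15, p=1943, q=241
  k=3: a=3, p=5958, q=739
  k=4: a=2, p=13859, q=1719

13859/1719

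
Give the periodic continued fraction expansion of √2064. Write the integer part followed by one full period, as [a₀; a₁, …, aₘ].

a₀ = ⌊√2064⌋ = 45.
With m₀=0, d₀=1 and mₖ₊₁ = dₖaₖ − mₖ, dₖ₊₁ = (n − mₖ₊₁²)/dₖ, aₖ₊₁ = ⌊(a₀+mₖ₊₁)/dₖ₊₁⌋:
  k=1: m=45, d=39, a=2
  k=2: m=33, d=25, a=3
  k=3: m=42, d=12, a=7
  k=4: m=42, d=25, a=3
  k=5: m=33, d=39, a=2
  k=6: m=45, d=1, a=90
d=1 and a=2a₀=90 at k=6, so the next step gives (m, d) = (45, 39) again — its k=1 value — and the period has length 6.

[45; 2, 3, 7, 3, 2, 90]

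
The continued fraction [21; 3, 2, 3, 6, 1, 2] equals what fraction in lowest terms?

10667/501

Fold from the inside: start with 2/1.
  1 + 1/2 = 3/2
  6 + 2/3 = 20/3
  3 + 3/20 = 63/20
  2 + 20/63 = 146/63
  3 + 63/146 = 501/146
  21 + 146/501 = 10667/501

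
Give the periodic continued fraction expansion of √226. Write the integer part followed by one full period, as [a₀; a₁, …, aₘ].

a₀ = ⌊√226⌋ = 15.
With m₀=0, d₀=1 and mₖ₊₁ = dₖaₖ − mₖ, dₖ₊₁ = (n − mₖ₊₁²)/dₖ, aₖ₊₁ = ⌊(a₀+mₖ₊₁)/dₖ₊₁⌋:
  k=1: m=15, d=1, a=30
d=1 and a=2a₀=30 at k=1, so the next step gives (m, d) = (15, 1) again — its k=1 value — and the period has length 1.

[15; 30]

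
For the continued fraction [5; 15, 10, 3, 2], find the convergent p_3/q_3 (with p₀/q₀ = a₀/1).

2371/468

Using pₖ = aₖpₖ₋₁ + pₖ₋₂, qₖ = aₖqₖ₋₁ + qₖ₋₂ (with p₋₁=1, p₋₂=0, q₋₁=0, q₋₂=1):
  k=0: a=5, p=5, q=1
  k=1: a=15, p=76, q=15
  k=2: a=10, p=765, q=151
  k=3: a=3, p=2371, q=468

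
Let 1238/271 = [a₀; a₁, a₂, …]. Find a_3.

3

1238 = 4·271 + 154   →  a_0 = 4
271 = 1·154 + 117   →  a_1 = 1
154 = 1·117 + 37   →  a_2 = 1
117 = 3·37 + 6   →  a_3 = 3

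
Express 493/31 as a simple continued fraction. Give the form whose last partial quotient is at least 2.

[15; 1, 9, 3]

493 = 15·31 + 28
31 = 1·28 + 3
28 = 9·3 + 1
3 = 3·1 + 0  (stop)
So 493/31 = [15; 1, 9, 3].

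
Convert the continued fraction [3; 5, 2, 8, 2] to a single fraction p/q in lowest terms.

627/197

Fold from the inside: start with 2/1.
  8 + 1/2 = 17/2
  2 + 2/17 = 36/17
  5 + 17/36 = 197/36
  3 + 36/197 = 627/197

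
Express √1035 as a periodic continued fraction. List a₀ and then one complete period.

[32; 5, 1, 5, 64]

a₀ = ⌊√1035⌋ = 32.
With m₀=0, d₀=1 and mₖ₊₁ = dₖaₖ − mₖ, dₖ₊₁ = (n − mₖ₊₁²)/dₖ, aₖ₊₁ = ⌊(a₀+mₖ₊₁)/dₖ₊₁⌋:
  k=1: m=32, d=11, a=5
  k=2: m=23, d=46, a=1
  k=3: m=23, d=11, a=5
  k=4: m=32, d=1, a=64
d=1 and a=2a₀=64 at k=4, so the next step gives (m, d) = (32, 11) again — its k=1 value — and the period has length 4.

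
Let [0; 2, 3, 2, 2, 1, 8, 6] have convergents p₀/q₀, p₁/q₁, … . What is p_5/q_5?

Using pₖ = aₖpₖ₋₁ + pₖ₋₂, qₖ = aₖqₖ₋₁ + qₖ₋₂ (with p₋₁=1, p₋₂=0, q₋₁=0, q₋₂=1):
  k=0: a=0, p=0, q=1
  k=1: a=2, p=1, q=2
  k=2: a=3, p=3, q=7
  k=3: a=2, p=7, q=16
  k=4: a=2, p=17, q=39
  k=5: a=1, p=24, q=55

24/55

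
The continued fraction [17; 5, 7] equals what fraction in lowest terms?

619/36

Using pₖ = aₖpₖ₋₁ + pₖ₋₂ and qₖ = aₖqₖ₋₁ + qₖ₋₂:
  k=0: a=17, p=17, q=1
  k=1: a=5, p=86, q=5
  k=2: a=7, p=619, q=36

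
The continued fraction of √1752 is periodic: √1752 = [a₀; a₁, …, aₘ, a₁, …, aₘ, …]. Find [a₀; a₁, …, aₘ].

[41; 1, 5, 1, 82]

a₀ = ⌊√1752⌋ = 41.
With m₀=0, d₀=1 and mₖ₊₁ = dₖaₖ − mₖ, dₖ₊₁ = (n − mₖ₊₁²)/dₖ, aₖ₊₁ = ⌊(a₀+mₖ₊₁)/dₖ₊₁⌋:
  k=1: m=41, d=71, a=1
  k=2: m=30, d=12, a=5
  k=3: m=30, d=71, a=1
  k=4: m=41, d=1, a=82
d=1 and a=2a₀=82 at k=4, so the next step gives (m, d) = (41, 71) again — its k=1 value — and the period has length 4.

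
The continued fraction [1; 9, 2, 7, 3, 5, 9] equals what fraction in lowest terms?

24045/21748

Using pₖ = aₖpₖ₋₁ + pₖ₋₂ and qₖ = aₖqₖ₋₁ + qₖ₋₂:
  k=0: a=1, p=1, q=1
  k=1: a=9, p=10, q=9
  k=2: a=2, p=21, q=19
  k=3: a=7, p=157, q=142
  k=4: a=3, p=492, q=445
  k=5: a=5, p=2617, q=2367
  k=6: a=9, p=24045, q=21748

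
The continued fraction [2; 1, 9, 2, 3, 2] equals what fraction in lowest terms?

Fold from the inside: start with 2/1.
  3 + 1/2 = 7/2
  2 + 2/7 = 16/7
  9 + 7/16 = 151/16
  1 + 16/151 = 167/151
  2 + 151/167 = 485/167

485/167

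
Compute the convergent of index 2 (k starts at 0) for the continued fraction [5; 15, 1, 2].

81/16

Using pₖ = aₖpₖ₋₁ + pₖ₋₂, qₖ = aₖqₖ₋₁ + qₖ₋₂ (with p₋₁=1, p₋₂=0, q₋₁=0, q₋₂=1):
  k=0: a=5, p=5, q=1
  k=1: a=15, p=76, q=15
  k=2: a=1, p=81, q=16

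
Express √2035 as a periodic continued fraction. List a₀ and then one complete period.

[45; 9, 90]

a₀ = ⌊√2035⌋ = 45.
With m₀=0, d₀=1 and mₖ₊₁ = dₖaₖ − mₖ, dₖ₊₁ = (n − mₖ₊₁²)/dₖ, aₖ₊₁ = ⌊(a₀+mₖ₊₁)/dₖ₊₁⌋:
  k=1: m=45, d=10, a=9
  k=2: m=45, d=1, a=90
d=1 and a=2a₀=90 at k=2, so the next step gives (m, d) = (45, 10) again — its k=1 value — and the period has length 2.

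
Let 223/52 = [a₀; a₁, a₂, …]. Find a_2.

2

223 = 4·52 + 15   →  a_0 = 4
52 = 3·15 + 7   →  a_1 = 3
15 = 2·7 + 1   →  a_2 = 2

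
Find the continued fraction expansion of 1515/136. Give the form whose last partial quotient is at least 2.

[11; 7, 6, 3]

1515 = 11*136 + 19
136 = 7*19 + 3
19 = 6*3 + 1
3 = 3*1 + 0  (stop)
So 1515/136 = [11; 7, 6, 3].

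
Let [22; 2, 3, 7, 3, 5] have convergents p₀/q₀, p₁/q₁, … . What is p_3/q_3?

Using pₖ = aₖpₖ₋₁ + pₖ₋₂, qₖ = aₖqₖ₋₁ + qₖ₋₂ (with p₋₁=1, p₋₂=0, q₋₁=0, q₋₂=1):
  k=0: a=22, p=22, q=1
  k=1: a=2, p=45, q=2
  k=2: a=3, p=157, q=7
  k=3: a=7, p=1144, q=51

1144/51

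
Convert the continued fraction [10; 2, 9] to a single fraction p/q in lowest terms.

199/19

Fold from the inside: start with 9/1.
  2 + 1/9 = 19/9
  10 + 9/19 = 199/19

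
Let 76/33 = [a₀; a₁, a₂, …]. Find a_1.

3

76 = 2·33 + 10   →  a_0 = 2
33 = 3·10 + 3   →  a_1 = 3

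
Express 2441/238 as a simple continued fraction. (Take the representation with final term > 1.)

[10; 3, 1, 9, 6]

2441 = 10·238 + 61
238 = 3·61 + 55
61 = 1·55 + 6
55 = 9·6 + 1
6 = 6·1 + 0  (stop)
So 2441/238 = [10; 3, 1, 9, 6].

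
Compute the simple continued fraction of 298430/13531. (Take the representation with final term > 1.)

[22; 18, 11, 6, 11]

298430 = 22*13531 + 748
13531 = 18*748 + 67
748 = 11*67 + 11
67 = 6*11 + 1
11 = 11*1 + 0  (stop)
So 298430/13531 = [22; 18, 11, 6, 11].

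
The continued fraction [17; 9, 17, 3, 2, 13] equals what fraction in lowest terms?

251848/14719

Using pₖ = aₖpₖ₋₁ + pₖ₋₂ and qₖ = aₖqₖ₋₁ + qₖ₋₂:
  k=0: a=17, p=17, q=1
  k=1: a=9, p=154, q=9
  k=2: a=17, p=2635, q=154
  k=3: a=3, p=8059, q=471
  k=4: a=2, p=18753, q=1096
  k=5: a=13, p=251848, q=14719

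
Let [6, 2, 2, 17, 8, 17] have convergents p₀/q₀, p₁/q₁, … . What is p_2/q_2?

Using pₖ = aₖpₖ₋₁ + pₖ₋₂, qₖ = aₖqₖ₋₁ + qₖ₋₂ (with p₋₁=1, p₋₂=0, q₋₁=0, q₋₂=1):
  k=0: a=6, p=6, q=1
  k=1: a=2, p=13, q=2
  k=2: a=2, p=32, q=5

32/5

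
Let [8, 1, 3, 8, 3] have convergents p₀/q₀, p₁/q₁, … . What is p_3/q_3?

Using pₖ = aₖpₖ₋₁ + pₖ₋₂, qₖ = aₖqₖ₋₁ + qₖ₋₂ (with p₋₁=1, p₋₂=0, q₋₁=0, q₋₂=1):
  k=0: a=8, p=8, q=1
  k=1: a=1, p=9, q=1
  k=2: a=3, p=35, q=4
  k=3: a=8, p=289, q=33

289/33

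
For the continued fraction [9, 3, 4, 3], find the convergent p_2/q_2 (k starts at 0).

121/13

Using pₖ = aₖpₖ₋₁ + pₖ₋₂, qₖ = aₖqₖ₋₁ + qₖ₋₂ (with p₋₁=1, p₋₂=0, q₋₁=0, q₋₂=1):
  k=0: a=9, p=9, q=1
  k=1: a=3, p=28, q=3
  k=2: a=4, p=121, q=13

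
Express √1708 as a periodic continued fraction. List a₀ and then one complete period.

a₀ = ⌊√1708⌋ = 41.
With m₀=0, d₀=1 and mₖ₊₁ = dₖaₖ − mₖ, dₖ₊₁ = (n − mₖ₊₁²)/dₖ, aₖ₊₁ = ⌊(a₀+mₖ₊₁)/dₖ₊₁⌋:
  k=1: m=41, d=27, a=3
  k=2: m=40, d=4, a=20
  k=3: m=40, d=27, a=3
  k=4: m=41, d=1, a=82
d=1 and a=2a₀=82 at k=4, so the next step gives (m, d) = (41, 27) again — its k=1 value — and the period has length 4.

[41; 3, 20, 3, 82]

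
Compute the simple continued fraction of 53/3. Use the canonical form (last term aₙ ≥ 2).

53 = 17·3 + 2
3 = 1·2 + 1
2 = 2·1 + 0  (stop)
So 53/3 = [17; 1, 2].

[17; 1, 2]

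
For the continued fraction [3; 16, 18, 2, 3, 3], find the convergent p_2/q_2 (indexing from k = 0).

885/289

Using pₖ = aₖpₖ₋₁ + pₖ₋₂, qₖ = aₖqₖ₋₁ + qₖ₋₂ (with p₋₁=1, p₋₂=0, q₋₁=0, q₋₂=1):
  k=0: a=3, p=3, q=1
  k=1: a=16, p=49, q=16
  k=2: a=18, p=885, q=289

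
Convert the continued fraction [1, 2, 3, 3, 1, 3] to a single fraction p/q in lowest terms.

Using pₖ = aₖpₖ₋₁ + pₖ₋₂ and qₖ = aₖqₖ₋₁ + qₖ₋₂:
  k=0: a=1, p=1, q=1
  k=1: a=2, p=3, q=2
  k=2: a=3, p=10, q=7
  k=3: a=3, p=33, q=23
  k=4: a=1, p=43, q=30
  k=5: a=3, p=162, q=113

162/113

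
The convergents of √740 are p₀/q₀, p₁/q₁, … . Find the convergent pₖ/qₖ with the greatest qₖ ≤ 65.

√740 = [27; 4, 1, 12, 1, 4, 54, …] (period length 6).
Convergents:
  p_0/q_0 = 27/1
  p_1/q_1 = 109/4
  p_2/q_2 = 136/5
  p_3/q_3 = 1741/64
  p_4/q_4 = 1877/69
q_3 = 64 ≤ 65 < 69 = q_4, so the answer is 1741/64.

1741/64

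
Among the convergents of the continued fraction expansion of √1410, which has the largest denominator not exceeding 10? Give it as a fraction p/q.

√1410 = [37; 1, 1, 4, 1, 1, 74, …] (period length 6).
Convergents:
  p_0/q_0 = 37/1
  p_1/q_1 = 38/1
  p_2/q_2 = 75/2
  p_3/q_3 = 338/9
  p_4/q_4 = 413/11
q_3 = 9 ≤ 10 < 11 = q_4, so the answer is 338/9.

338/9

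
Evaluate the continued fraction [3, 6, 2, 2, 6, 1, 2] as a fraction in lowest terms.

Using pₖ = aₖpₖ₋₁ + pₖ₋₂ and qₖ = aₖqₖ₋₁ + qₖ₋₂:
  k=0: a=3, p=3, q=1
  k=1: a=6, p=19, q=6
  k=2: a=2, p=41, q=13
  k=3: a=2, p=101, q=32
  k=4: a=6, p=647, q=205
  k=5: a=1, p=748, q=237
  k=6: a=2, p=2143, q=679

2143/679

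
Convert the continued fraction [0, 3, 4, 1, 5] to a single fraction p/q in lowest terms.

29/93

Using pₖ = aₖpₖ₋₁ + pₖ₋₂ and qₖ = aₖqₖ₋₁ + qₖ₋₂:
  k=0: a=0, p=0, q=1
  k=1: a=3, p=1, q=3
  k=2: a=4, p=4, q=13
  k=3: a=1, p=5, q=16
  k=4: a=5, p=29, q=93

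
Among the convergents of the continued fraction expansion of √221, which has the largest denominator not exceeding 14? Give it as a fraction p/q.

√221 = [14; 1, 6, 2, 6, 1, 28, …] (period length 6).
Convergents:
  p_0/q_0 = 14/1
  p_1/q_1 = 15/1
  p_2/q_2 = 104/7
  p_3/q_3 = 223/15
q_2 = 7 ≤ 14 < 15 = q_3, so the answer is 104/7.

104/7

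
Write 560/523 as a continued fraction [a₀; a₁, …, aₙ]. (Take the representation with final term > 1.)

[1; 14, 7, 2, 2]

560 = 1*523 + 37
523 = 14*37 + 5
37 = 7*5 + 2
5 = 2*2 + 1
2 = 2*1 + 0  (stop)
So 560/523 = [1; 14, 7, 2, 2].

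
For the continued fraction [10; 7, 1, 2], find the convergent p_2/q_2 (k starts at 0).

81/8

Using pₖ = aₖpₖ₋₁ + pₖ₋₂, qₖ = aₖqₖ₋₁ + qₖ₋₂ (with p₋₁=1, p₋₂=0, q₋₁=0, q₋₂=1):
  k=0: a=10, p=10, q=1
  k=1: a=7, p=71, q=7
  k=2: a=1, p=81, q=8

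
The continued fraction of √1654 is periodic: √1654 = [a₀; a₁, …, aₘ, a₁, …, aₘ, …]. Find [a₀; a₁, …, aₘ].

a₀ = ⌊√1654⌋ = 40.
With m₀=0, d₀=1 and mₖ₊₁ = dₖaₖ − mₖ, dₖ₊₁ = (n − mₖ₊₁²)/dₖ, aₖ₊₁ = ⌊(a₀+mₖ₊₁)/dₖ₊₁⌋:
  k=1: m=40, d=54, a=1
  k=2: m=14, d=27, a=2
  k=3: m=40, d=2, a=40
  k=4: m=40, d=27, a=2
  k=5: m=14, d=54, a=1
  k=6: m=40, d=1, a=80
d=1 and a=2a₀=80 at k=6, so the next step gives (m, d) = (40, 54) again — its k=1 value — and the period has length 6.

[40; 1, 2, 40, 2, 1, 80]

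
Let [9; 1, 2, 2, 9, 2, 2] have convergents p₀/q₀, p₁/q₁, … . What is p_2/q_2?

29/3

Using pₖ = aₖpₖ₋₁ + pₖ₋₂, qₖ = aₖqₖ₋₁ + qₖ₋₂ (with p₋₁=1, p₋₂=0, q₋₁=0, q₋₂=1):
  k=0: a=9, p=9, q=1
  k=1: a=1, p=10, q=1
  k=2: a=2, p=29, q=3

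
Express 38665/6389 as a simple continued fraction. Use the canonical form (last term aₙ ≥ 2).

[6; 19, 3, 3, 4, 2, 3]

38665 = 6×6389 + 331
6389 = 19×331 + 100
331 = 3×100 + 31
100 = 3×31 + 7
31 = 4×7 + 3
7 = 2×3 + 1
3 = 3×1 + 0  (stop)
So 38665/6389 = [6; 19, 3, 3, 4, 2, 3].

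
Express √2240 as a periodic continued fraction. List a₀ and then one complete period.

[47; 3, 23, 3, 94]

a₀ = ⌊√2240⌋ = 47.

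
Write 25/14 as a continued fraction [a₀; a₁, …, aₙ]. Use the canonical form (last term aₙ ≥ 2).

25 = 1*14 + 11
14 = 1*11 + 3
11 = 3*3 + 2
3 = 1*2 + 1
2 = 2*1 + 0  (stop)
So 25/14 = [1; 1, 3, 1, 2].

[1; 1, 3, 1, 2]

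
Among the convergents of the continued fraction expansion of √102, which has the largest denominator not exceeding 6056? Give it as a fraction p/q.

√102 = [10; 10, 20, …] (period length 2).
Convergents:
  p_0/q_0 = 10/1
  p_1/q_1 = 101/10
  p_2/q_2 = 2030/201
  p_3/q_3 = 20401/2020
  p_4/q_4 = 410050/40601
q_3 = 2020 ≤ 6056 < 40601 = q_4, so the answer is 20401/2020.

20401/2020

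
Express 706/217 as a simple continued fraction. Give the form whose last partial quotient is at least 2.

706 = 3×217 + 55
217 = 3×55 + 52
55 = 1×52 + 3
52 = 17×3 + 1
3 = 3×1 + 0  (stop)
So 706/217 = [3; 3, 1, 17, 3].

[3; 3, 1, 17, 3]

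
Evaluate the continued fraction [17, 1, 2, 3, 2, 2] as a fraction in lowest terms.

991/56

Fold from the inside: start with 2/1.
  2 + 1/2 = 5/2
  3 + 2/5 = 17/5
  2 + 5/17 = 39/17
  1 + 17/39 = 56/39
  17 + 39/56 = 991/56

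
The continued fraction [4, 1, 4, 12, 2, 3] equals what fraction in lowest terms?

Fold from the inside: start with 3/1.
  2 + 1/3 = 7/3
  12 + 3/7 = 87/7
  4 + 7/87 = 355/87
  1 + 87/355 = 442/355
  4 + 355/442 = 2123/442

2123/442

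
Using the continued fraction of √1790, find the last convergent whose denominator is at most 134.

√1790 = [42; 3, 4, 8, 4, 3, 84, …] (period length 6).
Convergents:
  p_0/q_0 = 42/1
  p_1/q_1 = 127/3
  p_2/q_2 = 550/13
  p_3/q_3 = 4527/107
  p_4/q_4 = 18658/441
q_3 = 107 ≤ 134 < 441 = q_4, so the answer is 4527/107.

4527/107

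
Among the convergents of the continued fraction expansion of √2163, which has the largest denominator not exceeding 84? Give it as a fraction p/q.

√2163 = [46; 1, 1, 30, 1, 1, 92, …] (period length 6).
Convergents:
  p_0/q_0 = 46/1
  p_1/q_1 = 47/1
  p_2/q_2 = 93/2
  p_3/q_3 = 2837/61
  p_4/q_4 = 2930/63
  p_5/q_5 = 5767/124
q_4 = 63 ≤ 84 < 124 = q_5, so the answer is 2930/63.

2930/63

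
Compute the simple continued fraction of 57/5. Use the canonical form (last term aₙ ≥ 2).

[11; 2, 2]

57 = 11×5 + 2
5 = 2×2 + 1
2 = 2×1 + 0  (stop)
So 57/5 = [11; 2, 2].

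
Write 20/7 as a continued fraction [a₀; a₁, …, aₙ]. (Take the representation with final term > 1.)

[2; 1, 6]

20 = 2×7 + 6
7 = 1×6 + 1
6 = 6×1 + 0  (stop)
So 20/7 = [2; 1, 6].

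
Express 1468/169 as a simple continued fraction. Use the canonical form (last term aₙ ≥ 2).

[8; 1, 2, 5, 3, 3]

1468 = 8·169 + 116
169 = 1·116 + 53
116 = 2·53 + 10
53 = 5·10 + 3
10 = 3·3 + 1
3 = 3·1 + 0  (stop)
So 1468/169 = [8; 1, 2, 5, 3, 3].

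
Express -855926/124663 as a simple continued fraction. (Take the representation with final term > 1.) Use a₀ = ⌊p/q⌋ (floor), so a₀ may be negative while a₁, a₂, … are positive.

-855926 = -7·124663 + 16715
124663 = 7·16715 + 7658
16715 = 2·7658 + 1399
7658 = 5·1399 + 663
1399 = 2·663 + 73
663 = 9·73 + 6
73 = 12·6 + 1
6 = 6·1 + 0  (stop)
So -855926/124663 = [-7; 7, 2, 5, 2, 9, 12, 6].

[-7; 7, 2, 5, 2, 9, 12, 6]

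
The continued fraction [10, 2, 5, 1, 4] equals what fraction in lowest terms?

Fold from the inside: start with 4/1.
  1 + 1/4 = 5/4
  5 + 4/5 = 29/5
  2 + 5/29 = 63/29
  10 + 29/63 = 659/63

659/63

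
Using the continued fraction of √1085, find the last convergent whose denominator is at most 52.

1087/33

√1085 = [32; 1, 15, 2, 15, 1, 64, …] (period length 6).
Convergents:
  p_0/q_0 = 32/1
  p_1/q_1 = 33/1
  p_2/q_2 = 527/16
  p_3/q_3 = 1087/33
  p_4/q_4 = 16832/511
q_3 = 33 ≤ 52 < 511 = q_4, so the answer is 1087/33.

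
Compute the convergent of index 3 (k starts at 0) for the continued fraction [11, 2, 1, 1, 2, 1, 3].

Using pₖ = aₖpₖ₋₁ + pₖ₋₂, qₖ = aₖqₖ₋₁ + qₖ₋₂ (with p₋₁=1, p₋₂=0, q₋₁=0, q₋₂=1):
  k=0: a=11, p=11, q=1
  k=1: a=2, p=23, q=2
  k=2: a=1, p=34, q=3
  k=3: a=1, p=57, q=5

57/5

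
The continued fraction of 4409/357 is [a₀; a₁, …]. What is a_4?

1

4409 = 12·357 + 125   →  a_0 = 12
357 = 2·125 + 107   →  a_1 = 2
125 = 1·107 + 18   →  a_2 = 1
107 = 5·18 + 17   →  a_3 = 5
18 = 1·17 + 1   →  a_4 = 1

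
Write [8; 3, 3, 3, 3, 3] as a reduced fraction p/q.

Using pₖ = aₖpₖ₋₁ + pₖ₋₂ and qₖ = aₖqₖ₋₁ + qₖ₋₂:
  k=0: a=8, p=8, q=1
  k=1: a=3, p=25, q=3
  k=2: a=3, p=83, q=10
  k=3: a=3, p=274, q=33
  k=4: a=3, p=905, q=109
  k=5: a=3, p=2989, q=360

2989/360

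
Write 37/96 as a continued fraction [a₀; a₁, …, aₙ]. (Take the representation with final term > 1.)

[0; 2, 1, 1, 2, 7]

37 = 0*96 + 37
96 = 2*37 + 22
37 = 1*22 + 15
22 = 1*15 + 7
15 = 2*7 + 1
7 = 7*1 + 0  (stop)
So 37/96 = [0; 2, 1, 1, 2, 7].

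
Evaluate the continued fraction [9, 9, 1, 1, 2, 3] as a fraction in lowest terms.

1484/163

Using pₖ = aₖpₖ₋₁ + pₖ₋₂ and qₖ = aₖqₖ₋₁ + qₖ₋₂:
  k=0: a=9, p=9, q=1
  k=1: a=9, p=82, q=9
  k=2: a=1, p=91, q=10
  k=3: a=1, p=173, q=19
  k=4: a=2, p=437, q=48
  k=5: a=3, p=1484, q=163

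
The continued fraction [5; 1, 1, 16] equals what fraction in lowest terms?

182/33

Fold from the inside: start with 16/1.
  1 + 1/16 = 17/16
  1 + 16/17 = 33/17
  5 + 17/33 = 182/33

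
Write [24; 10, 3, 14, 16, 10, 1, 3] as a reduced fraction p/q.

Fold from the inside: start with 3/1.
  1 + 1/3 = 4/3
  10 + 3/4 = 43/4
  16 + 4/43 = 692/43
  14 + 43/692 = 9731/692
  3 + 692/9731 = 29885/9731
  10 + 9731/29885 = 308581/29885
  24 + 29885/308581 = 7435829/308581

7435829/308581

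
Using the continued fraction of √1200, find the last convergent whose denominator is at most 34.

866/25

√1200 = [34; 1, 1, 1, 3, 1, 1, 1, 68, …] (period length 8).
Convergents:
  p_0/q_0 = 34/1
  p_1/q_1 = 35/1
  p_2/q_2 = 69/2
  p_3/q_3 = 104/3
  p_4/q_4 = 381/11
  p_5/q_5 = 485/14
  p_6/q_6 = 866/25
  p_7/q_7 = 1351/39
q_6 = 25 ≤ 34 < 39 = q_7, so the answer is 866/25.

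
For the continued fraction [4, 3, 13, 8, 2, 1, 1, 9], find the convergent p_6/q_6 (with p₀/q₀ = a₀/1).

7331/1695

Using pₖ = aₖpₖ₋₁ + pₖ₋₂, qₖ = aₖqₖ₋₁ + qₖ₋₂ (with p₋₁=1, p₋₂=0, q₋₁=0, q₋₂=1):
  k=0: a=4, p=4, q=1
  k=1: a=3, p=13, q=3
  k=2: a=13, p=173, q=40
  k=3: a=8, p=1397, q=323
  k=4: a=2, p=2967, q=686
  k=5: a=1, p=4364, q=1009
  k=6: a=1, p=7331, q=1695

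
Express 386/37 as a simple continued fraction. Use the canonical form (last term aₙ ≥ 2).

[10; 2, 3, 5]

386 = 10*37 + 16
37 = 2*16 + 5
16 = 3*5 + 1
5 = 5*1 + 0  (stop)
So 386/37 = [10; 2, 3, 5].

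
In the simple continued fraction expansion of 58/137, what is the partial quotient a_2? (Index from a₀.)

2

58 = 0·137 + 58   →  a_0 = 0
137 = 2·58 + 21   →  a_1 = 2
58 = 2·21 + 16   →  a_2 = 2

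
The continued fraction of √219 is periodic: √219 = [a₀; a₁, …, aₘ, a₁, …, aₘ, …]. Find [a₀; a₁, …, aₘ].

a₀ = ⌊√219⌋ = 14.
With m₀=0, d₀=1 and mₖ₊₁ = dₖaₖ − mₖ, dₖ₊₁ = (n − mₖ₊₁²)/dₖ, aₖ₊₁ = ⌊(a₀+mₖ₊₁)/dₖ₊₁⌋:
  k=1: m=14, d=23, a=1
  k=2: m=9, d=6, a=3
  k=3: m=9, d=23, a=1
  k=4: m=14, d=1, a=28
d=1 and a=2a₀=28 at k=4, so the next step gives (m, d) = (14, 23) again — its k=1 value — and the period has length 4.

[14; 1, 3, 1, 28]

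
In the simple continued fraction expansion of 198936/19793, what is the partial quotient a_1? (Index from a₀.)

198936 = 10·19793 + 1006   →  a_0 = 10
19793 = 19·1006 + 679   →  a_1 = 19

19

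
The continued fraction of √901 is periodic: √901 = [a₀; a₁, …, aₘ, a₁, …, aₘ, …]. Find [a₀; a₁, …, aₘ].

a₀ = ⌊√901⌋ = 30.
With m₀=0, d₀=1 and mₖ₊₁ = dₖaₖ − mₖ, dₖ₊₁ = (n − mₖ₊₁²)/dₖ, aₖ₊₁ = ⌊(a₀+mₖ₊₁)/dₖ₊₁⌋:
  k=1: m=30, d=1, a=60
d=1 and a=2a₀=60 at k=1, so the next step gives (m, d) = (30, 1) again — its k=1 value — and the period has length 1.

[30; 60]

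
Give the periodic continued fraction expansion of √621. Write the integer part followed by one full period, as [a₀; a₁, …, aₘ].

[24; 1, 11, 2, 11, 1, 48]

a₀ = ⌊√621⌋ = 24.
With m₀=0, d₀=1 and mₖ₊₁ = dₖaₖ − mₖ, dₖ₊₁ = (n − mₖ₊₁²)/dₖ, aₖ₊₁ = ⌊(a₀+mₖ₊₁)/dₖ₊₁⌋:
  k=1: m=24, d=45, a=1
  k=2: m=21, d=4, a=11
  k=3: m=23, d=23, a=2
  k=4: m=23, d=4, a=11
  k=5: m=21, d=45, a=1
  k=6: m=24, d=1, a=48
d=1 and a=2a₀=48 at k=6, so the next step gives (m, d) = (24, 45) again — its k=1 value — and the period has length 6.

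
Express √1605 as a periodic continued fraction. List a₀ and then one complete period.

a₀ = ⌊√1605⌋ = 40.
With m₀=0, d₀=1 and mₖ₊₁ = dₖaₖ − mₖ, dₖ₊₁ = (n − mₖ₊₁²)/dₖ, aₖ₊₁ = ⌊(a₀+mₖ₊₁)/dₖ₊₁⌋:
  k=1: m=40, d=5, a=16
  k=2: m=40, d=1, a=80
d=1 and a=2a₀=80 at k=2, so the next step gives (m, d) = (40, 5) again — its k=1 value — and the period has length 2.

[40; 16, 80]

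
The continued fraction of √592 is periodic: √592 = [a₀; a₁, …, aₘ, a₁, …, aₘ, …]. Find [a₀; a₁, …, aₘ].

a₀ = ⌊√592⌋ = 24.
With m₀=0, d₀=1 and mₖ₊₁ = dₖaₖ − mₖ, dₖ₊₁ = (n − mₖ₊₁²)/dₖ, aₖ₊₁ = ⌊(a₀+mₖ₊₁)/dₖ₊₁⌋:
  k=1: m=24, d=16, a=3
  k=2: m=24, d=1, a=48
d=1 and a=2a₀=48 at k=2, so the next step gives (m, d) = (24, 16) again — its k=1 value — and the period has length 2.

[24; 3, 48]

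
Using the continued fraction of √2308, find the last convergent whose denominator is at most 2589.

√2308 = [48; 24, 96, …] (period length 2).
Convergents:
  p_0/q_0 = 48/1
  p_1/q_1 = 1153/24
  p_2/q_2 = 110736/2305
  p_3/q_3 = 2658817/55344
q_2 = 2305 ≤ 2589 < 55344 = q_3, so the answer is 110736/2305.

110736/2305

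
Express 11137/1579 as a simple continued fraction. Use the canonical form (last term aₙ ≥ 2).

11137 = 7·1579 + 84
1579 = 18·84 + 67
84 = 1·67 + 17
67 = 3·17 + 16
17 = 1·16 + 1
16 = 16·1 + 0  (stop)
So 11137/1579 = [7; 18, 1, 3, 1, 16].

[7; 18, 1, 3, 1, 16]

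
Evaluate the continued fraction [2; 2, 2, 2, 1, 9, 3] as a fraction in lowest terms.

Using pₖ = aₖpₖ₋₁ + pₖ₋₂ and qₖ = aₖqₖ₋₁ + qₖ₋₂:
  k=0: a=2, p=2, q=1
  k=1: a=2, p=5, q=2
  k=2: a=2, p=12, q=5
  k=3: a=2, p=29, q=12
  k=4: a=1, p=41, q=17
  k=5: a=9, p=398, q=165
  k=6: a=3, p=1235, q=512

1235/512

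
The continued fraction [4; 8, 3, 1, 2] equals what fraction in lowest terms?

Using pₖ = aₖpₖ₋₁ + pₖ₋₂ and qₖ = aₖqₖ₋₁ + qₖ₋₂:
  k=0: a=4, p=4, q=1
  k=1: a=8, p=33, q=8
  k=2: a=3, p=103, q=25
  k=3: a=1, p=136, q=33
  k=4: a=2, p=375, q=91

375/91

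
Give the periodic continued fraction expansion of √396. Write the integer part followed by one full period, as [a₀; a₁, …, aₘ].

[19; 1, 8, 1, 38]

a₀ = ⌊√396⌋ = 19.
With m₀=0, d₀=1 and mₖ₊₁ = dₖaₖ − mₖ, dₖ₊₁ = (n − mₖ₊₁²)/dₖ, aₖ₊₁ = ⌊(a₀+mₖ₊₁)/dₖ₊₁⌋:
  k=1: m=19, d=35, a=1
  k=2: m=16, d=4, a=8
  k=3: m=16, d=35, a=1
  k=4: m=19, d=1, a=38
d=1 and a=2a₀=38 at k=4, so the next step gives (m, d) = (19, 35) again — its k=1 value — and the period has length 4.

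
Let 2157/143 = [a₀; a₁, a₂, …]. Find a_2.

2157 = 15·143 + 12   →  a_0 = 15
143 = 11·12 + 11   →  a_1 = 11
12 = 1·11 + 1   →  a_2 = 1

1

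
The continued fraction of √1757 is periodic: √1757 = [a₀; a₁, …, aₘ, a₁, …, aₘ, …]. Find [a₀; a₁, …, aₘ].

a₀ = ⌊√1757⌋ = 41.
With m₀=0, d₀=1 and mₖ₊₁ = dₖaₖ − mₖ, dₖ₊₁ = (n − mₖ₊₁²)/dₖ, aₖ₊₁ = ⌊(a₀+mₖ₊₁)/dₖ₊₁⌋:
  k=1: m=41, d=76, a=1
  k=2: m=35, d=7, a=10
  k=3: m=35, d=76, a=1
  k=4: m=41, d=1, a=82
d=1 and a=2a₀=82 at k=4, so the next step gives (m, d) = (41, 76) again — its k=1 value — and the period has length 4.

[41; 1, 10, 1, 82]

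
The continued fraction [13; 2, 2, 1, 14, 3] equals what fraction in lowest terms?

Using pₖ = aₖpₖ₋₁ + pₖ₋₂ and qₖ = aₖqₖ₋₁ + qₖ₋₂:
  k=0: a=13, p=13, q=1
  k=1: a=2, p=27, q=2
  k=2: a=2, p=67, q=5
  k=3: a=1, p=94, q=7
  k=4: a=14, p=1383, q=103
  k=5: a=3, p=4243, q=316

4243/316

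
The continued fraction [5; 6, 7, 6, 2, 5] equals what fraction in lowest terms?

Using pₖ = aₖpₖ₋₁ + pₖ₋₂ and qₖ = aₖqₖ₋₁ + qₖ₋₂:
  k=0: a=5, p=5, q=1
  k=1: a=6, p=31, q=6
  k=2: a=7, p=222, q=43
  k=3: a=6, p=1363, q=264
  k=4: a=2, p=2948, q=571
  k=5: a=5, p=16103, q=3119

16103/3119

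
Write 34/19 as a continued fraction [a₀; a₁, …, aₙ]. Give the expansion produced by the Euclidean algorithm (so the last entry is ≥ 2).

34 = 1×19 + 15
19 = 1×15 + 4
15 = 3×4 + 3
4 = 1×3 + 1
3 = 3×1 + 0  (stop)
So 34/19 = [1; 1, 3, 1, 3].

[1; 1, 3, 1, 3]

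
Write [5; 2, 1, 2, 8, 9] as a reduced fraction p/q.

3283/611

Fold from the inside: start with 9/1.
  8 + 1/9 = 73/9
  2 + 9/73 = 155/73
  1 + 73/155 = 228/155
  2 + 155/228 = 611/228
  5 + 228/611 = 3283/611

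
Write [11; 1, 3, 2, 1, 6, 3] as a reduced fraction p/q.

Using pₖ = aₖpₖ₋₁ + pₖ₋₂ and qₖ = aₖqₖ₋₁ + qₖ₋₂:
  k=0: a=11, p=11, q=1
  k=1: a=1, p=12, q=1
  k=2: a=3, p=47, q=4
  k=3: a=2, p=106, q=9
  k=4: a=1, p=153, q=13
  k=5: a=6, p=1024, q=87
  k=6: a=3, p=3225, q=274

3225/274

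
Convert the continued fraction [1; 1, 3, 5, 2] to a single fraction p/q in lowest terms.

Fold from the inside: start with 2/1.
  5 + 1/2 = 11/2
  3 + 2/11 = 35/11
  1 + 11/35 = 46/35
  1 + 35/46 = 81/46

81/46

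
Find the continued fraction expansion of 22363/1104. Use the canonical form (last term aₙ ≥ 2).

22363 = 20·1104 + 283
1104 = 3·283 + 255
283 = 1·255 + 28
255 = 9·28 + 3
28 = 9·3 + 1
3 = 3·1 + 0  (stop)
So 22363/1104 = [20; 3, 1, 9, 9, 3].

[20; 3, 1, 9, 9, 3]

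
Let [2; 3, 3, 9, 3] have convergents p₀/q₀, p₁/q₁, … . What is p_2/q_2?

23/10

Using pₖ = aₖpₖ₋₁ + pₖ₋₂, qₖ = aₖqₖ₋₁ + qₖ₋₂ (with p₋₁=1, p₋₂=0, q₋₁=0, q₋₂=1):
  k=0: a=2, p=2, q=1
  k=1: a=3, p=7, q=3
  k=2: a=3, p=23, q=10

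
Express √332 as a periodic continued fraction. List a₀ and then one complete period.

[18; 4, 1, 1, 8, 1, 1, 4, 36]

a₀ = ⌊√332⌋ = 18.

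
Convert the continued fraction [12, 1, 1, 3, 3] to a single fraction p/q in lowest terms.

Fold from the inside: start with 3/1.
  3 + 1/3 = 10/3
  1 + 3/10 = 13/10
  1 + 10/13 = 23/13
  12 + 13/23 = 289/23

289/23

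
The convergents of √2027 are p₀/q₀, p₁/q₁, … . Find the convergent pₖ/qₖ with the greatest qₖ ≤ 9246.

182385/4051

√2027 = [45; 45, 90, …] (period length 2).
Convergents:
  p_0/q_0 = 45/1
  p_1/q_1 = 2026/45
  p_2/q_2 = 182385/4051
  p_3/q_3 = 8209351/182340
q_2 = 4051 ≤ 9246 < 182340 = q_3, so the answer is 182385/4051.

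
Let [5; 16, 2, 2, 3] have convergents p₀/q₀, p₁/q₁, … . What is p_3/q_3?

Using pₖ = aₖpₖ₋₁ + pₖ₋₂, qₖ = aₖqₖ₋₁ + qₖ₋₂ (with p₋₁=1, p₋₂=0, q₋₁=0, q₋₂=1):
  k=0: a=5, p=5, q=1
  k=1: a=16, p=81, q=16
  k=2: a=2, p=167, q=33
  k=3: a=2, p=415, q=82

415/82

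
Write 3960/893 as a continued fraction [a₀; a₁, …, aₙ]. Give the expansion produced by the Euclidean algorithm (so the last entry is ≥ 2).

[4; 2, 3, 3, 6, 6]

3960 = 4*893 + 388
893 = 2*388 + 117
388 = 3*117 + 37
117 = 3*37 + 6
37 = 6*6 + 1
6 = 6*1 + 0  (stop)
So 3960/893 = [4; 2, 3, 3, 6, 6].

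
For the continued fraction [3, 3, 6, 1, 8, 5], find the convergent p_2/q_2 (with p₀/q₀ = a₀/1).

63/19

Using pₖ = aₖpₖ₋₁ + pₖ₋₂, qₖ = aₖqₖ₋₁ + qₖ₋₂ (with p₋₁=1, p₋₂=0, q₋₁=0, q₋₂=1):
  k=0: a=3, p=3, q=1
  k=1: a=3, p=10, q=3
  k=2: a=6, p=63, q=19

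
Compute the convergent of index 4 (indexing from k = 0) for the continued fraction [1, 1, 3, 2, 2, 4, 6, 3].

39/22

Using pₖ = aₖpₖ₋₁ + pₖ₋₂, qₖ = aₖqₖ₋₁ + qₖ₋₂ (with p₋₁=1, p₋₂=0, q₋₁=0, q₋₂=1):
  k=0: a=1, p=1, q=1
  k=1: a=1, p=2, q=1
  k=2: a=3, p=7, q=4
  k=3: a=2, p=16, q=9
  k=4: a=2, p=39, q=22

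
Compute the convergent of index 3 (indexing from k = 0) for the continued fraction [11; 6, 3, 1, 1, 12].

279/25

Using pₖ = aₖpₖ₋₁ + pₖ₋₂, qₖ = aₖqₖ₋₁ + qₖ₋₂ (with p₋₁=1, p₋₂=0, q₋₁=0, q₋₂=1):
  k=0: a=11, p=11, q=1
  k=1: a=6, p=67, q=6
  k=2: a=3, p=212, q=19
  k=3: a=1, p=279, q=25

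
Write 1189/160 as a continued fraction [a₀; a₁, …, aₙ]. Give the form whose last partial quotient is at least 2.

1189 = 7*160 + 69
160 = 2*69 + 22
69 = 3*22 + 3
22 = 7*3 + 1
3 = 3*1 + 0  (stop)
So 1189/160 = [7; 2, 3, 7, 3].

[7; 2, 3, 7, 3]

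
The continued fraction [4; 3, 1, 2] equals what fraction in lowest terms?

47/11

Fold from the inside: start with 2/1.
  1 + 1/2 = 3/2
  3 + 2/3 = 11/3
  4 + 3/11 = 47/11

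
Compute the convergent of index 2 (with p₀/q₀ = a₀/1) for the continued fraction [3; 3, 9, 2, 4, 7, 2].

93/28

Using pₖ = aₖpₖ₋₁ + pₖ₋₂, qₖ = aₖqₖ₋₁ + qₖ₋₂ (with p₋₁=1, p₋₂=0, q₋₁=0, q₋₂=1):
  k=0: a=3, p=3, q=1
  k=1: a=3, p=10, q=3
  k=2: a=9, p=93, q=28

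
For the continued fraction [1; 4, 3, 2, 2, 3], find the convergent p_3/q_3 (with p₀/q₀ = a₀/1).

Using pₖ = aₖpₖ₋₁ + pₖ₋₂, qₖ = aₖqₖ₋₁ + qₖ₋₂ (with p₋₁=1, p₋₂=0, q₋₁=0, q₋₂=1):
  k=0: a=1, p=1, q=1
  k=1: a=4, p=5, q=4
  k=2: a=3, p=16, q=13
  k=3: a=2, p=37, q=30

37/30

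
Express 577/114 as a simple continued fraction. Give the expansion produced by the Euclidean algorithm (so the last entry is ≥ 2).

577 = 5*114 + 7
114 = 16*7 + 2
7 = 3*2 + 1
2 = 2*1 + 0  (stop)
So 577/114 = [5; 16, 3, 2].

[5; 16, 3, 2]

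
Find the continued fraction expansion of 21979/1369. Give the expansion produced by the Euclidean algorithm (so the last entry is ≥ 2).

21979 = 16·1369 + 75
1369 = 18·75 + 19
75 = 3·19 + 18
19 = 1·18 + 1
18 = 18·1 + 0  (stop)
So 21979/1369 = [16; 18, 3, 1, 18].

[16; 18, 3, 1, 18]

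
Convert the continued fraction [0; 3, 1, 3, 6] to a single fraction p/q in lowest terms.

Using pₖ = aₖpₖ₋₁ + pₖ₋₂ and qₖ = aₖqₖ₋₁ + qₖ₋₂:
  k=0: a=0, p=0, q=1
  k=1: a=3, p=1, q=3
  k=2: a=1, p=1, q=4
  k=3: a=3, p=4, q=15
  k=4: a=6, p=25, q=94

25/94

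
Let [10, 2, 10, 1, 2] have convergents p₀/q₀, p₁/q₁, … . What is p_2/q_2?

Using pₖ = aₖpₖ₋₁ + pₖ₋₂, qₖ = aₖqₖ₋₁ + qₖ₋₂ (with p₋₁=1, p₋₂=0, q₋₁=0, q₋₂=1):
  k=0: a=10, p=10, q=1
  k=1: a=2, p=21, q=2
  k=2: a=10, p=220, q=21

220/21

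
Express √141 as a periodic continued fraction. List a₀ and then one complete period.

a₀ = ⌊√141⌋ = 11.
With m₀=0, d₀=1 and mₖ₊₁ = dₖaₖ − mₖ, dₖ₊₁ = (n − mₖ₊₁²)/dₖ, aₖ₊₁ = ⌊(a₀+mₖ₊₁)/dₖ₊₁⌋:
  k=1: m=11, d=20, a=1
  k=2: m=9, d=3, a=6
  k=3: m=9, d=20, a=1
  k=4: m=11, d=1, a=22
d=1 and a=2a₀=22 at k=4, so the next step gives (m, d) = (11, 20) again — its k=1 value — and the period has length 4.

[11; 1, 6, 1, 22]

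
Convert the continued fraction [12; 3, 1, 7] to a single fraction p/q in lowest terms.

Fold from the inside: start with 7/1.
  1 + 1/7 = 8/7
  3 + 7/8 = 31/8
  12 + 8/31 = 380/31

380/31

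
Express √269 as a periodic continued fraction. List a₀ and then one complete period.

a₀ = ⌊√269⌋ = 16.
With m₀=0, d₀=1 and mₖ₊₁ = dₖaₖ − mₖ, dₖ₊₁ = (n − mₖ₊₁²)/dₖ, aₖ₊₁ = ⌊(a₀+mₖ₊₁)/dₖ₊₁⌋:
  k=1: m=16, d=13, a=2
  k=2: m=10, d=13, a=2
  k=3: m=16, d=1, a=32
d=1 and a=2a₀=32 at k=3, so the next step gives (m, d) = (16, 13) again — its k=1 value — and the period has length 3.

[16; 2, 2, 32]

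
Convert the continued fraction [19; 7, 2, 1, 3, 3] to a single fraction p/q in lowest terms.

5071/265

Using pₖ = aₖpₖ₋₁ + pₖ₋₂ and qₖ = aₖqₖ₋₁ + qₖ₋₂:
  k=0: a=19, p=19, q=1
  k=1: a=7, p=134, q=7
  k=2: a=2, p=287, q=15
  k=3: a=1, p=421, q=22
  k=4: a=3, p=1550, q=81
  k=5: a=3, p=5071, q=265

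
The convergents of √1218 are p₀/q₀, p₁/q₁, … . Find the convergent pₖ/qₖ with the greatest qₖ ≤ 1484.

√1218 = [34; 1, 8, 1, 68, …] (period length 4).
Convergents:
  p_0/q_0 = 34/1
  p_1/q_1 = 35/1
  p_2/q_2 = 314/9
  p_3/q_3 = 349/10
  p_4/q_4 = 24046/689
  p_5/q_5 = 24395/699
  p_6/q_6 = 219206/6281
q_5 = 699 ≤ 1484 < 6281 = q_6, so the answer is 24395/699.

24395/699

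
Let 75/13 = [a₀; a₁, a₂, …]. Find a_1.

75 = 5·13 + 10   →  a_0 = 5
13 = 1·10 + 3   →  a_1 = 1

1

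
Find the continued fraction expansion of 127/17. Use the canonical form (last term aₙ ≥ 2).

[7; 2, 8]

127 = 7·17 + 8
17 = 2·8 + 1
8 = 8·1 + 0  (stop)
So 127/17 = [7; 2, 8].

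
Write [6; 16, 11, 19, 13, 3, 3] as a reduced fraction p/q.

2735102/451177

Using pₖ = aₖpₖ₋₁ + pₖ₋₂ and qₖ = aₖqₖ₋₁ + qₖ₋₂:
  k=0: a=6, p=6, q=1
  k=1: a=16, p=97, q=16
  k=2: a=11, p=1073, q=177
  k=3: a=19, p=20484, q=3379
  k=4: a=13, p=267365, q=44104
  k=5: a=3, p=822579, q=135691
  k=6: a=3, p=2735102, q=451177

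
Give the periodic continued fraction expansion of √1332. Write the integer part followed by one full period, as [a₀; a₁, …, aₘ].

a₀ = ⌊√1332⌋ = 36.
With m₀=0, d₀=1 and mₖ₊₁ = dₖaₖ − mₖ, dₖ₊₁ = (n − mₖ₊₁²)/dₖ, aₖ₊₁ = ⌊(a₀+mₖ₊₁)/dₖ₊₁⌋:
  k=1: m=36, d=36, a=2
  k=2: m=36, d=1, a=72
d=1 and a=2a₀=72 at k=2, so the next step gives (m, d) = (36, 36) again — its k=1 value — and the period has length 2.

[36; 2, 72]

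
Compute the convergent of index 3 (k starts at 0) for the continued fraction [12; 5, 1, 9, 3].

718/59

Using pₖ = aₖpₖ₋₁ + pₖ₋₂, qₖ = aₖqₖ₋₁ + qₖ₋₂ (with p₋₁=1, p₋₂=0, q₋₁=0, q₋₂=1):
  k=0: a=12, p=12, q=1
  k=1: a=5, p=61, q=5
  k=2: a=1, p=73, q=6
  k=3: a=9, p=718, q=59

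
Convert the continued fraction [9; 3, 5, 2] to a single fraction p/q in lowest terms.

326/35

Using pₖ = aₖpₖ₋₁ + pₖ₋₂ and qₖ = aₖqₖ₋₁ + qₖ₋₂:
  k=0: a=9, p=9, q=1
  k=1: a=3, p=28, q=3
  k=2: a=5, p=149, q=16
  k=3: a=2, p=326, q=35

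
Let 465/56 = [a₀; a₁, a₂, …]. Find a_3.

2

465 = 8·56 + 17   →  a_0 = 8
56 = 3·17 + 5   →  a_1 = 3
17 = 3·5 + 2   →  a_2 = 3
5 = 2·2 + 1   →  a_3 = 2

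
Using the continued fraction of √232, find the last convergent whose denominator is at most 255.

√232 = [15; 4, 3, 7, 3, 4, 30, …] (period length 6).
Convergents:
  p_0/q_0 = 15/1
  p_1/q_1 = 61/4
  p_2/q_2 = 198/13
  p_3/q_3 = 1447/95
  p_4/q_4 = 4539/298
q_3 = 95 ≤ 255 < 298 = q_4, so the answer is 1447/95.

1447/95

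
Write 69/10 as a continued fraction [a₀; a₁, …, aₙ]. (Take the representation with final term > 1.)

69 = 6·10 + 9
10 = 1·9 + 1
9 = 9·1 + 0  (stop)
So 69/10 = [6; 1, 9].

[6; 1, 9]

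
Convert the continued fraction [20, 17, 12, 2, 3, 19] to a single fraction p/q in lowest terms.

Using pₖ = aₖpₖ₋₁ + pₖ₋₂ and qₖ = aₖqₖ₋₁ + qₖ₋₂:
  k=0: a=20, p=20, q=1
  k=1: a=17, p=341, q=17
  k=2: a=12, p=4112, q=205
  k=3: a=2, p=8565, q=427
  k=4: a=3, p=29807, q=1486
  k=5: a=19, p=574898, q=28661

574898/28661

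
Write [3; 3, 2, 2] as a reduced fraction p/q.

56/17

Fold from the inside: start with 2/1.
  2 + 1/2 = 5/2
  3 + 2/5 = 17/5
  3 + 5/17 = 56/17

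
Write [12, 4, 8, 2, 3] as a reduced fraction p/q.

2975/243

Using pₖ = aₖpₖ₋₁ + pₖ₋₂ and qₖ = aₖqₖ₋₁ + qₖ₋₂:
  k=0: a=12, p=12, q=1
  k=1: a=4, p=49, q=4
  k=2: a=8, p=404, q=33
  k=3: a=2, p=857, q=70
  k=4: a=3, p=2975, q=243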